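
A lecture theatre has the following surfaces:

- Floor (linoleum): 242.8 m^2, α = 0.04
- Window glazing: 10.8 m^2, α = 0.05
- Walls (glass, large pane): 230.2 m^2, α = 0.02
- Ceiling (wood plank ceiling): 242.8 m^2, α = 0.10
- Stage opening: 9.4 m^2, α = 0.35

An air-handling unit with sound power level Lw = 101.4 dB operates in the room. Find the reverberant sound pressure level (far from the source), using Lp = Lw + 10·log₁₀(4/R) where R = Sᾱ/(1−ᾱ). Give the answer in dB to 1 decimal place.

90.9 dB

A = 42.426 sabins; S = 736.0 m^2.
ᾱ = 0.0576, so room constant R = A/(1−ᾱ) = 45.019 m^2.
Lp = 101.4 + 10·log₁₀(4/45.019) = 101.4 + (-10.51) = 90.9 dB.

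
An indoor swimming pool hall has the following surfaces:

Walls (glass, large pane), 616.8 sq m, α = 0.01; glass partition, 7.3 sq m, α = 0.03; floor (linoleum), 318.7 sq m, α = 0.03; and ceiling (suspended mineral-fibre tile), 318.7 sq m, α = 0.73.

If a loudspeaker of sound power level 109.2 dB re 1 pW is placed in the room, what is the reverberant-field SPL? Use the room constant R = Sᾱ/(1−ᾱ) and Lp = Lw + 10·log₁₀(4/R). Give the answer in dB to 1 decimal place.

90.3 dB

Σ(Sᵢαᵢ) = 616.8×0.01 + 7.3×0.03 + 318.7×0.03 + 318.7×0.73 = 248.599; total area S = 1261.5 sq m.
ᾱ = 248.599/1261.5 = 0.1971; R = Sᾱ/(1−ᾱ) = 248.599/(1−0.1971) = 309.626 sq m.
Lp = Lw + 10 log₁₀(4/R) = 109.2 -18.89 = 90.3 dB.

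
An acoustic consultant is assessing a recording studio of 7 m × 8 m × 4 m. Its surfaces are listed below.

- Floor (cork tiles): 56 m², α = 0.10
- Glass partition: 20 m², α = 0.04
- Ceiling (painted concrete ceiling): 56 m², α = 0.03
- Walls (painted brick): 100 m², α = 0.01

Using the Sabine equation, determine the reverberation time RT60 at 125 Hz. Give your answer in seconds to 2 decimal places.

3.97 s

Equivalent absorption area: A = 56*0.10 + 20*0.04 + 56*0.03 + 100*0.01 = 9.080 m².
Room volume: 224 m³.
RT60 = 0.161 · V / A = 0.161 × 224 / 9.080 = 3.97 s.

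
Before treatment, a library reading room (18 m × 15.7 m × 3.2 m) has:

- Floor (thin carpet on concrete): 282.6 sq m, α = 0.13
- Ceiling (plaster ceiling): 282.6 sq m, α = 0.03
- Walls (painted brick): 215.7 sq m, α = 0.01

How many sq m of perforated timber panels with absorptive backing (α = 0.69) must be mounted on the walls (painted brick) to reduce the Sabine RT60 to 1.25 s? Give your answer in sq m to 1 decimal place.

Summing Sᵢαᵢ: 36.738 + 8.478 + 2.157 → A₁ = 47.373 sabins.
Required A₂ = 0.161·904.32/1.25 = 116.476 sabins.
ΔA needed = 116.476 − 47.373 = 69.103 sabins.
Net gain per sq m: Δα = 0.69 − 0.01 = 0.68.
Panel area = 69.103 / 0.68 = 101.6 sq m.

101.6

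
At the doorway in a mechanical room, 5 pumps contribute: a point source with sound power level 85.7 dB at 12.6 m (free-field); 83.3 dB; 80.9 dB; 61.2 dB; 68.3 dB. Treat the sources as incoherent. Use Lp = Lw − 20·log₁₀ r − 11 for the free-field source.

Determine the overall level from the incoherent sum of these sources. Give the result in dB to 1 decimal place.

85.4 dB

Source at 12.6 m: Lp = 85.7 − 20·log₁₀(12.6) − 11 = 52.7 dB.
Σ 10^(Lᵢ/10) = 3.451e+08.
Back to dB: 10·log₁₀ Σ = 85.4 dB.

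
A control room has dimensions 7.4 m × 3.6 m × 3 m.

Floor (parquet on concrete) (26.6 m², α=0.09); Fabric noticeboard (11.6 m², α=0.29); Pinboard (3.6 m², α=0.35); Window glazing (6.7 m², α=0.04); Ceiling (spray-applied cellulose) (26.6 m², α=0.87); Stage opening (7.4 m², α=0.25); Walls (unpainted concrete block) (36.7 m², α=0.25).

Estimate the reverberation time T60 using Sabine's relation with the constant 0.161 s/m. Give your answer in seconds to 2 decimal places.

0.31 sec

Total absorption A = 26.6·0.09 + 11.6·0.29 + 3.6·0.35 + 6.7·0.04 + 26.6·0.87 + 7.4·0.25 + 36.7·0.25
  = 2.394 + 3.364 + 1.260 + 0.268 + 23.142 + 1.850 + 9.175 = 41.453 m² sabins.
Room volume: 79.92 m³.
RT60 = 0.161 · V / A = 0.161 × 79.92 / 41.453 = 0.31 s.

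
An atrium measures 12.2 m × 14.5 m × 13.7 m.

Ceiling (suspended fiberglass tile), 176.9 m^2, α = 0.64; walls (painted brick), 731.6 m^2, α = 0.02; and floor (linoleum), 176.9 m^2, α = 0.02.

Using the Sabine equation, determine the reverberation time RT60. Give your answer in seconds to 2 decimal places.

2.97 sec

A = Σ Sᵢαᵢ = 176.9×0.64 + 731.6×0.02 + 176.9×0.02 = 131.386 sabins.
Volume V = 12.2 × 14.5 × 13.7 = 2423.53 m³.
T = 0.161 V/A = 0.161·2423.53/131.386 = 2.97 s.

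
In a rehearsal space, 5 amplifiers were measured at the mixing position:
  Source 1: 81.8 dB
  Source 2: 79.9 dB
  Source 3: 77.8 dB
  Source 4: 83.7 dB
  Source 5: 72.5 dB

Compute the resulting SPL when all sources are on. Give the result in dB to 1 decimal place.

87.5 dB

Σ 10^(Lᵢ/10) = 5.615e+08.
L_total = 10·log₁₀(5.615e+08) = 87.5 dB.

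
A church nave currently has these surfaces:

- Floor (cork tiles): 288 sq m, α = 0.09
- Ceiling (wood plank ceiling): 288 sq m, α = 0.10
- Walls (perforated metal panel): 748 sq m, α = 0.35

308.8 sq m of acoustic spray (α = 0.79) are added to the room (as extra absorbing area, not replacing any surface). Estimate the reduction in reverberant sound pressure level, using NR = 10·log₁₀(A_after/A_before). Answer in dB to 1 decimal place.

Summing Sᵢαᵢ: 25.920 + 28.800 + 261.800 → A_before = 316.520 sabins.
Added absorption = 308.8 × 0.79 = 243.952 sabins.
New total A_after = 560.472 sabins.
Reduction = 10 log₁₀(A_after/A_before) = 10 log₁₀(1.7707) = 2.5 dB.

2.5 dB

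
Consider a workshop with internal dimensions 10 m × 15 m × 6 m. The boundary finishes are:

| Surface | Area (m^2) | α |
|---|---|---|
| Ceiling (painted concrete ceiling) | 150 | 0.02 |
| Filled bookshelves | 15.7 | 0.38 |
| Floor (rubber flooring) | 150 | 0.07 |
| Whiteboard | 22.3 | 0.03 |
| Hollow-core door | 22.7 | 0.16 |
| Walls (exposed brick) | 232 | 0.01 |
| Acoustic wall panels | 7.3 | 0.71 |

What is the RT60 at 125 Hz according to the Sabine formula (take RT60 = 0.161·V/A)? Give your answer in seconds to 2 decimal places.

4.63 seconds

Total absorption A = 150·0.02 + 15.7·0.38 + 150·0.07 + 22.3·0.03 + 22.7·0.16 + 232·0.01 + 7.3·0.71
  = 3.000 + 5.966 + 10.500 + 0.669 + 3.632 + 2.320 + 5.183 = 31.270 m^2 sabins.
Volume V = 10 × 15 × 6 = 900 m³.
T = 0.161 V/A = 0.161·900/31.270 = 4.63 s.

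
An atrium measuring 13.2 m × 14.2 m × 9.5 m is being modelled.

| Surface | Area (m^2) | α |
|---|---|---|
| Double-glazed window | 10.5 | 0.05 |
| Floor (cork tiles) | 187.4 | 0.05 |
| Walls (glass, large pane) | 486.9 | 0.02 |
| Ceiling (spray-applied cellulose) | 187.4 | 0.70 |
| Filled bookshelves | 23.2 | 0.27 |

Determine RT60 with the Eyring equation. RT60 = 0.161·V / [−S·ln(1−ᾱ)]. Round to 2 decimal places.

Total surface area S = 10.5 + 187.4 + 486.9 + 187.4 + 23.2 = 895.4 m^2.
Absorption A = 10.5×0.05 + 187.4×0.05 + 486.9×0.02 + 187.4×0.70 + 23.2×0.27 = 157.077 sabins.
Mean coefficient ᾱ = A/S = 0.1754.
−S·ln(1−ᾱ) = −895.4 × ln(1 − 0.1754) = 172.684.
V = 13.2 × 14.2 × 9.5 = 1780.68 m³.
T = 0.161·V/[−S·ln(1−ᾱ)] = 0.161·1780.68/172.684 = 1.66 s.

1.66 seconds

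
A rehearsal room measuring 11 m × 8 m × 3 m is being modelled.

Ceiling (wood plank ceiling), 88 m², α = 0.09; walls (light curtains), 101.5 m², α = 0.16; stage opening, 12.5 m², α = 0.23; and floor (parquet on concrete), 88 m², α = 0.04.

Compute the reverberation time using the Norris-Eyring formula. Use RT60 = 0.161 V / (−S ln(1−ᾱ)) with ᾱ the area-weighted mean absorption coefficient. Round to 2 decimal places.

S = Σ Sᵢ = 290.0 m².
Σ(Sᵢαᵢ) = 88·0.09 + 101.5·0.16 + 12.5·0.23 + 88·0.04 = 30.555.
Mean coefficient ᾱ = A/S = 0.1054.
Eyring denominator: −S ln(1−ᾱ) = 32.300.
V = 11 × 8 × 3 = 264 m³.
T = 0.161·V/[−S·ln(1−ᾱ)] = 0.161·264/32.300 = 1.32 s.

1.32 s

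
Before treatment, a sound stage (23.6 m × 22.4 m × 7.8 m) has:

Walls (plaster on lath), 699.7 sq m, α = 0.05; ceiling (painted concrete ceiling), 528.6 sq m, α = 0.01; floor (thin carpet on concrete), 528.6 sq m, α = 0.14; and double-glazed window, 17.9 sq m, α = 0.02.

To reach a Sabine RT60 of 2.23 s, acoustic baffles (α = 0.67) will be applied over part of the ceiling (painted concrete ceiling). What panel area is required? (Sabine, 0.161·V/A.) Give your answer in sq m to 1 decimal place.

Summing Sᵢαᵢ: 34.985 + 5.286 + 74.004 + 0.358 → A₁ = 114.633 sabins.
V = 4123.392 m³. Target absorption A₂ = 0.161 × 4123.392 / 2.23 = 297.698 sabins.
Absorption to add: 297.698 − 114.633 = 183.065 sabins.
Each sq m of panel replacing the ceiling (painted concrete ceiling) adds (0.67 − 0.01) = 0.66 sabins.
Area = ΔA/Δα = 183.065/0.66 = 277.4 sq m.

277.4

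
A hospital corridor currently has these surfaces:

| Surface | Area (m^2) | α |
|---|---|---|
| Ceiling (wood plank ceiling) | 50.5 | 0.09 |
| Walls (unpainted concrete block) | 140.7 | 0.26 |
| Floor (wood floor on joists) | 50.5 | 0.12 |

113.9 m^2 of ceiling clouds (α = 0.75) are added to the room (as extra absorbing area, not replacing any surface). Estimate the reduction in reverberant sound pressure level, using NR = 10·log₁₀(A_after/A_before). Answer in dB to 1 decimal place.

Equivalent absorption area: A_before = 50.5×0.09 + 140.7×0.26 + 50.5×0.12 = 47.187 m^2.
Added absorption = 113.9 × 0.75 = 85.425 sabins.
A_after = 47.187 + 85.425 = 132.612 sabins.
Reduction = 10 log₁₀(A_after/A_before) = 10 log₁₀(2.8104) = 4.5 dB.

4.5 dB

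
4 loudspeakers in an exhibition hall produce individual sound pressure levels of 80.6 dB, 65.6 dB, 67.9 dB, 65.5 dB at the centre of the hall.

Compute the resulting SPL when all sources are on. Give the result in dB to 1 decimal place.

Σ 10^(Lᵢ/10) = 1.282e+08.
L_total = 10·log₁₀(1.282e+08) = 81.1 dB.

81.1 dB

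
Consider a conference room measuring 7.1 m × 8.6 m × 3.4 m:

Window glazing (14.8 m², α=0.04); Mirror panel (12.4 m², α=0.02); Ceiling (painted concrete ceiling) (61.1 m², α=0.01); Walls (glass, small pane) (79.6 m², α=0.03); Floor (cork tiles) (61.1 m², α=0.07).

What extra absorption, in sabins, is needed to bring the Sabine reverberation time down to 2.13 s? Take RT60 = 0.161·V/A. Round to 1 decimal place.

Equivalent absorption area: A₁ = 14.8·0.04 + 12.4·0.02 + 61.1·0.01 + 79.6·0.03 + 61.1·0.07 = 8.116 m².
For T = 2.13 s, need A₂ = 0.161·V/T = 0.161·207.604/2.13 = 15.692 sabins.
ΔA = A₂ − A₁ = 15.692 − 8.116 = 7.6 sabins.

7.6 sabins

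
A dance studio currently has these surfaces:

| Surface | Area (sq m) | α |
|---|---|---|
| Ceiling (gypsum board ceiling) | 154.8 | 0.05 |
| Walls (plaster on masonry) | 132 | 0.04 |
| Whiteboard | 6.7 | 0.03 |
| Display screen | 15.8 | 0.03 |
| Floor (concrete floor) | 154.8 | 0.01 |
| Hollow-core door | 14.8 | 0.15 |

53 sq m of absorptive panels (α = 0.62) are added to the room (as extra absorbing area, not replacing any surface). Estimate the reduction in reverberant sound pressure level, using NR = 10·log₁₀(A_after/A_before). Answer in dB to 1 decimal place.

4.6 dB

Equivalent absorption area: A_before = 154.8×0.05 + 132×0.04 + 6.7×0.03 + 15.8×0.03 + 154.8×0.01 + 14.8×0.15 = 17.463 sq m.
Treatment contributes 53·0.62 = 32.860 sabins.
A_after = 17.463 + 32.860 = 50.323 sabins.
NR = 10·log₁₀(50.323/17.463) = 4.6 dB.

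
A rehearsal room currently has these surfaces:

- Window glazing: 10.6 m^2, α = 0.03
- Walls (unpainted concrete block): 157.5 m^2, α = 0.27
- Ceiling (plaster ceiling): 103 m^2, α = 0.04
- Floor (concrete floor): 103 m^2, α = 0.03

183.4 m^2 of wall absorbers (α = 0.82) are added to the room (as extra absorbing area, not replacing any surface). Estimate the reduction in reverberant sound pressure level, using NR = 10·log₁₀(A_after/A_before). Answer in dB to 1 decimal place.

Equivalent absorption area: A_before = 10.6·0.03 + 157.5·0.27 + 103·0.04 + 103·0.03 = 50.053 m^2.
Added absorption = 183.4 × 0.82 = 150.388 sabins.
New total A_after = 200.441 sabins.
Reduction = 10 log₁₀(A_after/A_before) = 10 log₁₀(4.0046) = 6.0 dB.

6.0 dB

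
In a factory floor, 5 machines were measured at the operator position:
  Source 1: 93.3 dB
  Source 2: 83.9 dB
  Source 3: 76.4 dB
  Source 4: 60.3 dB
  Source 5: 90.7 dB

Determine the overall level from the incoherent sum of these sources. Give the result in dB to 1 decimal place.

95.6 dB

Converting to relative power and adding: 10^(93.3/10) + 10^(83.9/10) + 10^(76.4/10) + 10^(60.3/10) + 10^(90.7/10) = 3.603e+09.
L_total = 10·log₁₀(3.603e+09) = 95.6 dB.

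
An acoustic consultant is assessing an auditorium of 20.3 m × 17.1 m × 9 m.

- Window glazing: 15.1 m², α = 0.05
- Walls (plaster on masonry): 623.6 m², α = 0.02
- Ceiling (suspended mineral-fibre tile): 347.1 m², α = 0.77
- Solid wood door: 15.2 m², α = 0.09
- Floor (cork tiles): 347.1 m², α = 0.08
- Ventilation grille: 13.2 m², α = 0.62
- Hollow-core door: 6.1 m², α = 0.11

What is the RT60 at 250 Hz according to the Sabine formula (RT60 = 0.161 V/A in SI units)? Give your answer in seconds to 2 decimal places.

Summing Sᵢαᵢ: 0.755 + 12.472 + 267.267 + 1.368 + 27.768 + 8.184 + 0.671 → A = 318.485 sabins.
V = 20.3·17.1·9 = 3124.17 m³.
RT60 = 0.161 · V / A = 0.161 × 3124.17 / 318.485 = 1.58 s.

1.58 s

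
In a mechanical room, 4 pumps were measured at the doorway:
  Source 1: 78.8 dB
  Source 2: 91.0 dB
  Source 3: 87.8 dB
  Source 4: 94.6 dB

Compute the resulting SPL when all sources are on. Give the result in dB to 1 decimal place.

Sum in the linear (power) domain: Σ 10^(Lᵢ/10) = 10^(78.8/10) + 10^(91.0/10) + 10^(87.8/10) + 10^(94.6/10) = 4.821e+09.
L_total = 10·log₁₀(4.821e+09) = 96.8 dB.

96.8 dB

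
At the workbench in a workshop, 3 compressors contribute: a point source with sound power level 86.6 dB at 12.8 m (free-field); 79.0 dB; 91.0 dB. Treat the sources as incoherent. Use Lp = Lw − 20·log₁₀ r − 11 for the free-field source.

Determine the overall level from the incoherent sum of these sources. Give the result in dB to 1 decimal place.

91.3 dB

Source at 12.8 m: Lp = 86.6 − 20·log₁₀(12.8) − 11 = 53.5 dB.
Sum in the linear (power) domain: Σ 10^(Lᵢ/10) = 10^(53.5/10) + 10^(79.0/10) + 10^(91.0/10) = 1.339e+09.
Back to dB: 10·log₁₀ Σ = 91.3 dB.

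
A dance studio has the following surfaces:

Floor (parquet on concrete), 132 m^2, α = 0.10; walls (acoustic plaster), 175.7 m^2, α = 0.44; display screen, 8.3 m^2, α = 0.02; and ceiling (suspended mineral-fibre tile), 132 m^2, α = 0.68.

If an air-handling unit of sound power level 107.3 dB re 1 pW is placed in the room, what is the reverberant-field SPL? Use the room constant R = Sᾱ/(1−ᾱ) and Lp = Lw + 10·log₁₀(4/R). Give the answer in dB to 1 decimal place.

Σ(Sᵢαᵢ) = 132×0.10 + 175.7×0.44 + 8.3×0.02 + 132×0.68 = 180.434; total area S = 448.0 m^2.
ᾱ = 180.434/448.0 = 0.4028; R = Sᾱ/(1−ᾱ) = 180.434/(1−0.4028) = 302.133 m^2.
Lp = Lw + 10 log₁₀(4/R) = 107.3 -18.78 = 88.5 dB.

88.5 dB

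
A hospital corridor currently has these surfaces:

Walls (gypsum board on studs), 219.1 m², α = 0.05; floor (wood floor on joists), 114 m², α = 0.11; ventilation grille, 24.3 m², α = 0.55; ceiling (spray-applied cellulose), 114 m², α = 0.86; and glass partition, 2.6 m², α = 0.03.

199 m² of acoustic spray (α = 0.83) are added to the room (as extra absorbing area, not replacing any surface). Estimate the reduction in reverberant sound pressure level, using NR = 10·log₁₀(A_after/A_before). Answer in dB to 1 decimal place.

Equivalent absorption area: A_before = 219.1·0.05 + 114·0.11 + 24.3·0.55 + 114·0.86 + 2.6·0.03 = 134.978 m².
Treatment contributes 199·0.83 = 165.170 sabins.
A_after = 134.978 + 165.170 = 300.148 sabins.
NR = 10·log₁₀(300.148/134.978) = 3.5 dB.

3.5 dB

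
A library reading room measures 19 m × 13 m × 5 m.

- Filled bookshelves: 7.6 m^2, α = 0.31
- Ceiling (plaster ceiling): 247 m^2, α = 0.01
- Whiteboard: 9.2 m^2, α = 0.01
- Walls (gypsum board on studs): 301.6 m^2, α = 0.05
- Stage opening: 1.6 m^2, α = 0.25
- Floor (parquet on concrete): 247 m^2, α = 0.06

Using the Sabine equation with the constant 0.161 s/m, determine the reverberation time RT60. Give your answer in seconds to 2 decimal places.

Summing Sᵢαᵢ: 2.356 + 2.470 + 0.092 + 15.080 + 0.400 + 14.820 → A = 35.218 sabins.
V = 19·13·5 = 1235 m³.
RT60 = 0.161 · V / A = 0.161 × 1235 / 35.218 = 5.65 s.

5.65 s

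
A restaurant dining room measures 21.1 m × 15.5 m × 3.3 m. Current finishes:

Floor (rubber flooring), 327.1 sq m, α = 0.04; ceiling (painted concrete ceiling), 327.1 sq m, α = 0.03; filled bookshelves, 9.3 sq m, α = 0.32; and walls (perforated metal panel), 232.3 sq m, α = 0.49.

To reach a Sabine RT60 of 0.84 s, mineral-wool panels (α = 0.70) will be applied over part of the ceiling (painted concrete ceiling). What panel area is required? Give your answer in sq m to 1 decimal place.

100.2

A₁ = Σ Sᵢαᵢ = 327.1*0.04 + 327.1*0.03 + 9.3*0.32 + 232.3*0.49 = 139.700 sabins.
V = 1079.265 m³. Target absorption A₂ = 0.161 × 1079.265 / 0.84 = 206.859 sabins.
Absorption to add: 206.859 − 139.700 = 67.159 sabins.
Net gain per sq m: Δα = 0.70 − 0.03 = 0.67.
Area = ΔA/Δα = 67.159/0.67 = 100.2 sq m.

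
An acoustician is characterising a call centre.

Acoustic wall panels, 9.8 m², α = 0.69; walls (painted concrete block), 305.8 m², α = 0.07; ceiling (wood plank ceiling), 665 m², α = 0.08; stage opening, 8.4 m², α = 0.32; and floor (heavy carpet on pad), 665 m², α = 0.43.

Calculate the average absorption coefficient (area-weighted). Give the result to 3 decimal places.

0.224

S = Σ Sᵢ = 9.8 + 305.8 + 665 + 8.4 + 665 = 1654.0 m².
A = 9.8·0.69 + 305.8·0.07 + 665·0.08 + 8.4·0.32 + 665·0.43 = 370.006 sabins.
ᾱ = 370.006 / 1654.0 = 0.224.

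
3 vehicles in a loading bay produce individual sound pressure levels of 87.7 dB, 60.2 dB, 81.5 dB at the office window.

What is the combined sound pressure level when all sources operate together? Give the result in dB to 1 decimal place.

88.6 dB

Converting to relative power and adding: 10^(87.7/10) + 10^(60.2/10) + 10^(81.5/10) = 7.311e+08.
Combined level = 10 log₁₀(7.311e+08) = 88.6 dB.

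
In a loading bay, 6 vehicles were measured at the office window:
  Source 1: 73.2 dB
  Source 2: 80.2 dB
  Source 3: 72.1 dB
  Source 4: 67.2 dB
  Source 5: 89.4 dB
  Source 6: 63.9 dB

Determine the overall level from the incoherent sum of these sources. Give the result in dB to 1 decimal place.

90.1 dB

Σ 10^(Lᵢ/10) = 1.02e+09.
L_total = 10·log₁₀(1.02e+09) = 90.1 dB.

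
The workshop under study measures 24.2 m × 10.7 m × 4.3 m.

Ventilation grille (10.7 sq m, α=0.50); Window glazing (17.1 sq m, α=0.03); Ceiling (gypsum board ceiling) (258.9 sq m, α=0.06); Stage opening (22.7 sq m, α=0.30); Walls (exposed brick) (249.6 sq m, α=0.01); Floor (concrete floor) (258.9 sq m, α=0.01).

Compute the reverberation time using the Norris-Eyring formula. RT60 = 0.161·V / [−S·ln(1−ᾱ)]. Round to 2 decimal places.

Total surface area S = 10.7 + 17.1 + 258.9 + 22.7 + 249.6 + 258.9 = 817.9 sq m.
Absorption A = 10.7·0.50 + 17.1·0.03 + 258.9·0.06 + 22.7·0.30 + 249.6·0.01 + 258.9·0.01 = 33.292 sabins.
Mean coefficient ᾱ = A/S = 0.0407.
−S·ln(1−ᾱ) = −817.9 × ln(1 − 0.0407) = 33.985.
V = 24.2 × 10.7 × 4.3 = 1113.442 m³.
RT60 = 0.161 × 1113.442 / 33.985 = 5.27 s.

5.27 sec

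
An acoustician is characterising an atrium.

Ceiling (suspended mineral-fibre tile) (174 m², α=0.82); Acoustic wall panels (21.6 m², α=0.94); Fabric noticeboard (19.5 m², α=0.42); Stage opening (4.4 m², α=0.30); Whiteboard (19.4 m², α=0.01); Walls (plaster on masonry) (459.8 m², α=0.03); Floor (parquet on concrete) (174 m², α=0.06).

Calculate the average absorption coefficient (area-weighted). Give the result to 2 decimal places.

S = Σ Sᵢ = 174 + 21.6 + 19.5 + 4.4 + 19.4 + 459.8 + 174 = 872.7 m².
Weighted sum Σ Sα = 196.922.
ᾱ = 196.922 / 872.7 = 0.23.

0.23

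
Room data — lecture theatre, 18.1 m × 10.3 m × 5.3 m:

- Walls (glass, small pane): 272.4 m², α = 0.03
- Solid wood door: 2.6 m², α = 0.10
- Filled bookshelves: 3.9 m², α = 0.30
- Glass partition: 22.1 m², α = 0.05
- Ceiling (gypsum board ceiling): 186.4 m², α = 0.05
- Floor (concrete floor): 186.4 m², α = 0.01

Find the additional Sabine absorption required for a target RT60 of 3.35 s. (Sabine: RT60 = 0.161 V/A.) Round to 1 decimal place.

Summing Sᵢαᵢ: 8.172 + 0.260 + 1.170 + 1.105 + 9.320 + 1.864 → A₁ = 21.891 sabins.
Target A₂ = 0.161·988.079/3.35 = 47.487 sabins (V = 988.079 m³).
Shortfall: 47.487 − 21.891 = 25.6 sabins.

25.6 sabins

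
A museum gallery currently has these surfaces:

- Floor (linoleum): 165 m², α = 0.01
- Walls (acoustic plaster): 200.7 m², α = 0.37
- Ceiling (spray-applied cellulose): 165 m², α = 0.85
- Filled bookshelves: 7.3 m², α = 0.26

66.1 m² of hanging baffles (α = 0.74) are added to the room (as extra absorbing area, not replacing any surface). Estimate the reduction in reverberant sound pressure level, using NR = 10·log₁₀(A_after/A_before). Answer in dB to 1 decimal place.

0.9 dB

A_before = Σ Sᵢαᵢ = 165×0.01 + 200.7×0.37 + 165×0.85 + 7.3×0.26 = 218.057 sabins.
Added absorption = 66.1 × 0.74 = 48.914 sabins.
New total A_after = 266.971 sabins.
Reduction = 10 log₁₀(A_after/A_before) = 10 log₁₀(1.2243) = 0.9 dB.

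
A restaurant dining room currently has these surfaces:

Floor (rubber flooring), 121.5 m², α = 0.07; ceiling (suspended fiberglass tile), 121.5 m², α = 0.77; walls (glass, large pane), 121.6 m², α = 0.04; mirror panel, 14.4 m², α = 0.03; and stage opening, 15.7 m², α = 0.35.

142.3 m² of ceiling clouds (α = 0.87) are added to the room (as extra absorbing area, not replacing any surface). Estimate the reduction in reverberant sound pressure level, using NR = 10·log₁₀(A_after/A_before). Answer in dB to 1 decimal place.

Total absorption A_before = 121.5*0.07 + 121.5*0.77 + 121.6*0.04 + 14.4*0.03 + 15.7*0.35
  = 8.505 + 93.555 + 4.864 + 0.432 + 5.495 = 112.851 m² sabins.
Added absorption = 142.3 × 0.87 = 123.801 sabins.
New total A_after = 236.652 sabins.
NR = 10·log₁₀(236.652/112.851) = 3.2 dB.

3.2 dB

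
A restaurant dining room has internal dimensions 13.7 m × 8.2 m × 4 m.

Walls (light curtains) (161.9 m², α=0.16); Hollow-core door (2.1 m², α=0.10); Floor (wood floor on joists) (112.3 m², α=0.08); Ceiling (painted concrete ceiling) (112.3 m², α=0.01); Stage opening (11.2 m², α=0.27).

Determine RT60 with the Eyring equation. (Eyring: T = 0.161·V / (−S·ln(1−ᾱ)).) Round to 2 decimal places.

1.75 s

S = Σ Sᵢ = 399.8 m².
Absorption A = 161.9·0.16 + 2.1·0.10 + 112.3·0.08 + 112.3·0.01 + 11.2·0.27 = 39.245 sabins.
ᾱ = 39.245 / 399.8 = 0.0982.
−S·ln(1−ᾱ) = −399.8 × ln(1 − 0.0982) = 41.324.
V = 13.7 × 8.2 × 4 = 449.36 m³.
RT60 = 0.161 × 449.36 / 41.324 = 1.75 s.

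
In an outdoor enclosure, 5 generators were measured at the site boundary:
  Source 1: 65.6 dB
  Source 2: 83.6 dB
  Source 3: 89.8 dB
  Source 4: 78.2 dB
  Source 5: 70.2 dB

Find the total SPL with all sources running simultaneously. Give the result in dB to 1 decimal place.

Converting to relative power and adding: 10^(65.6/10) + 10^(83.6/10) + 10^(89.8/10) + 10^(78.2/10) + 10^(70.2/10) = 1.264e+09.
Combined level = 10 log₁₀(1.264e+09) = 91.0 dB.

91.0 dB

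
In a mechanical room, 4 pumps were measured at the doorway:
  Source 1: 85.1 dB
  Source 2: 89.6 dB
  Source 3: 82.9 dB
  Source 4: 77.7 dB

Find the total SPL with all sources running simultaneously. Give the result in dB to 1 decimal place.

91.7 dB

Converting to relative power and adding: 10^(85.1/10) + 10^(89.6/10) + 10^(82.9/10) + 10^(77.7/10) = 1.489e+09.
Combined level = 10 log₁₀(1.489e+09) = 91.7 dB.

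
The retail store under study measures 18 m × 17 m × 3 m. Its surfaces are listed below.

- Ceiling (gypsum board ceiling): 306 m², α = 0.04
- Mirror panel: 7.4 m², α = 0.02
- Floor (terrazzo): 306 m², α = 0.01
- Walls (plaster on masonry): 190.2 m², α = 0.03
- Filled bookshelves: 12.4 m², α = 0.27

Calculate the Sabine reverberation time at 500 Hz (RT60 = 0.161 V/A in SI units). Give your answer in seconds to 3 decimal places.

Equivalent absorption area: A = 306*0.04 + 7.4*0.02 + 306*0.01 + 190.2*0.03 + 12.4*0.27 = 24.502 m².
Room volume: 918 m³.
RT60 = 0.161 · V / A = 0.161 × 918 / 24.502 = 6.032 s.

6.032 sec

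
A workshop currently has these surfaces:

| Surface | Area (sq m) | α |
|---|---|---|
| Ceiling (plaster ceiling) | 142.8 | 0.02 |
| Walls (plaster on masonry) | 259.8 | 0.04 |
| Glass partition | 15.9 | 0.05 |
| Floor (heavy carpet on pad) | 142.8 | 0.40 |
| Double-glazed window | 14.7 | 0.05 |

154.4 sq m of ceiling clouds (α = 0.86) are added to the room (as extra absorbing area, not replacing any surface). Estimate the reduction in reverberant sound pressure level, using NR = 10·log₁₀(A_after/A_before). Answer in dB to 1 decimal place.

Summing Sᵢαᵢ: 2.856 + 10.392 + 0.795 + 57.120 + 0.735 → A_before = 71.898 sabins.
Treatment contributes 154.4·0.86 = 132.784 sabins.
A_after = 71.898 + 132.784 = 204.682 sabins.
Reduction = 10 log₁₀(A_after/A_before) = 10 log₁₀(2.8468) = 4.5 dB.

4.5 dB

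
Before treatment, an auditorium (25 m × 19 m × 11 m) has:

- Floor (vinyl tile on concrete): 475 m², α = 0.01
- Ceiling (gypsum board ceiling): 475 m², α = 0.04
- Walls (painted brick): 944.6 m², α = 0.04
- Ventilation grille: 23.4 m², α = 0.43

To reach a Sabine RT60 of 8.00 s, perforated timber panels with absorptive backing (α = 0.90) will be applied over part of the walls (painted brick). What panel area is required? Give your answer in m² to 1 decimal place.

39.0

Equivalent absorption area: A₁ = 475·0.01 + 475·0.04 + 944.6·0.04 + 23.4·0.43 = 71.596 m².
V = 5225 m³. Target absorption A₂ = 0.161 × 5225 / 8.00 = 105.153 sabins.
Absorption to add: 105.153 − 71.596 = 33.557 sabins.
Each m² of panel replacing the walls (painted brick) adds (0.90 − 0.04) = 0.86 sabins.
Panel area = 33.557 / 0.86 = 39.0 m².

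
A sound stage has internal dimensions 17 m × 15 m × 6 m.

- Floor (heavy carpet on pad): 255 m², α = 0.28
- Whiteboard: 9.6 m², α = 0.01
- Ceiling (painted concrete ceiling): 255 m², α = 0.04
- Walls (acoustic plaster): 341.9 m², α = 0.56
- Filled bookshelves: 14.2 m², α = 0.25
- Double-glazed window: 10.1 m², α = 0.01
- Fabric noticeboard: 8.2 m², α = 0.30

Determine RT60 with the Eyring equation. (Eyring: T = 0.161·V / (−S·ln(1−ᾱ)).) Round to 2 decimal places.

Total surface area S = 255 + 9.6 + 255 + 341.9 + 14.2 + 10.1 + 8.2 = 894.0 m².
Σ(Sᵢαᵢ) = 255×0.28 + 9.6×0.01 + 255×0.04 + 341.9×0.56 + 14.2×0.25 + 10.1×0.01 + 8.2×0.30 = 279.271.
ᾱ = 279.271 / 894.0 = 0.3124.
Eyring denominator: −S ln(1−ᾱ) = 334.846.
V = 17 × 15 × 6 = 1530 m³.
RT60 = 0.161 × 1530 / 334.846 = 0.74 s.

0.74 s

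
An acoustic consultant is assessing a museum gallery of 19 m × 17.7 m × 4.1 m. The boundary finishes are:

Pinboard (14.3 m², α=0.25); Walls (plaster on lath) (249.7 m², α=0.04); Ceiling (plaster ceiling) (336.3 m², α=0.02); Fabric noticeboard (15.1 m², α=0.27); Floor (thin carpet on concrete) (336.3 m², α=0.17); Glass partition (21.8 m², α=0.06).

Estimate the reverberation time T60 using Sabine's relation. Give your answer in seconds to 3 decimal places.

2.680 s

Summing Sᵢαᵢ: 3.575 + 9.988 + 6.726 + 4.077 + 57.171 + 1.308 → A = 82.845 sabins.
Room volume: 1378.83 m³.
T = 0.161 V/A = 0.161·1378.83/82.845 = 2.680 s.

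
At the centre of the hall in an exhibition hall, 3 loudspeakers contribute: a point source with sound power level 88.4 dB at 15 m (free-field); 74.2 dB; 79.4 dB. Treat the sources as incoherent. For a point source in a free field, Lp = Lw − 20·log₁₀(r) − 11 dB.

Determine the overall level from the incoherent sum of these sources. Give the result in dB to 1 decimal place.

Source at 15 m: Lp = 88.4 − 20·log₁₀(15) − 11 = 53.9 dB.
Σ 10^(Lᵢ/10) = 1.136e+08.
L_total = 10·log₁₀(1.136e+08) = 80.6 dB.

80.6 dB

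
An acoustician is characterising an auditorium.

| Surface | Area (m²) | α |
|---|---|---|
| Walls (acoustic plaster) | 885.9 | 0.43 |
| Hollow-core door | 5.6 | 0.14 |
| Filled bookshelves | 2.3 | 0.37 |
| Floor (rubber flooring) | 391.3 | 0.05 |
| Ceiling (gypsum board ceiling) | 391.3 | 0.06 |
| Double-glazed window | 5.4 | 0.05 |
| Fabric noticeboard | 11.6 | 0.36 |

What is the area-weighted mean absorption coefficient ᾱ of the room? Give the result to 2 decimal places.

S = Σ Sᵢ = 885.9 + 5.6 + 2.3 + 391.3 + 391.3 + 5.4 + 11.6 = 1693.4 m².
Weighted sum Σ Sα = 430.061.
ᾱ = A/S = 0.25.

0.25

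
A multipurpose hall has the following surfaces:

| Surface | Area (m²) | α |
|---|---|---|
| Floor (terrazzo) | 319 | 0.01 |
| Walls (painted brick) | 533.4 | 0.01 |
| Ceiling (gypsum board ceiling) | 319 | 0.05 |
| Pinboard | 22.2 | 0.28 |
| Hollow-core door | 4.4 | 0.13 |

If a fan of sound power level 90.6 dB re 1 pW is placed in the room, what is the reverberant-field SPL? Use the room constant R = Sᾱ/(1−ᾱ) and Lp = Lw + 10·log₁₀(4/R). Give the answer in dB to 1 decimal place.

81.6 dB

A = 31.262 sabins; S = 1198.0 m².
ᾱ = 31.262/1198.0 = 0.0261; R = Sᾱ/(1−ᾱ) = 31.262/(1−0.0261) = 32.100 m².
Lp = 90.6 + 10·log₁₀(4/32.100) = 90.6 + (-9.04) = 81.6 dB.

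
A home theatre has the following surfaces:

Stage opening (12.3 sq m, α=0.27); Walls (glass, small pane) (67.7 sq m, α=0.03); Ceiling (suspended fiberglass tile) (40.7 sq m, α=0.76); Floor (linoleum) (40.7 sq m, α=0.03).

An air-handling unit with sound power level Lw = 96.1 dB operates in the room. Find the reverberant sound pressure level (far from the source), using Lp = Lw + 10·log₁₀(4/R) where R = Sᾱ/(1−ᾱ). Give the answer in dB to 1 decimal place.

Σ(Sᵢαᵢ) = 12.3·0.27 + 67.7·0.03 + 40.7·0.76 + 40.7·0.03 = 37.505; total area S = 161.4 sq m.
ᾱ = 37.505/161.4 = 0.2324; R = Sᾱ/(1−ᾱ) = 37.505/(1−0.2324) = 48.860 sq m.
Lp = Lw + 10 log₁₀(4/R) = 96.1 -10.87 = 85.2 dB.

85.2 dB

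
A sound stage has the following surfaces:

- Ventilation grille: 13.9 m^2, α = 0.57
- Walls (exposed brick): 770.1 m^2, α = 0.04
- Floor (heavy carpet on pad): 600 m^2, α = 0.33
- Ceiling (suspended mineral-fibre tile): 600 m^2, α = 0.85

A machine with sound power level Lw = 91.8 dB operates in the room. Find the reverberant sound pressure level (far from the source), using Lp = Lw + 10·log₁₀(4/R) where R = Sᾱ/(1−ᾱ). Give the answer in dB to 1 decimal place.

67.0 dB

Σ(Sᵢαᵢ) = 13.9·0.57 + 770.1·0.04 + 600·0.33 + 600·0.85 = 746.727; total area S = 1984.0 m^2.
ᾱ = 746.727/1984.0 = 0.3764; R = Sᾱ/(1−ᾱ) = 746.727/(1−0.3764) = 1197.445 m^2.
Lp = 91.8 + 10·log₁₀(4/1197.445) = 91.8 + (-24.76) = 67.0 dB.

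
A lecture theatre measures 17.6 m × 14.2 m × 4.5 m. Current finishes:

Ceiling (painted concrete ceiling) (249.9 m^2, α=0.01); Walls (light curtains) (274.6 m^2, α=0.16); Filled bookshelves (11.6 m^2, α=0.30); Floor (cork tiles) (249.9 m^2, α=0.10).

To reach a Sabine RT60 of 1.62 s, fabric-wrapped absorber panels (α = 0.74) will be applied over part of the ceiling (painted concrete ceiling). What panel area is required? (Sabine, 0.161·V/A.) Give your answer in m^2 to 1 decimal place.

Summing Sᵢαᵢ: 2.499 + 43.936 + 3.480 + 24.990 → A₁ = 74.905 sabins.
Required A₂ = 0.161·1124.64/1.62 = 111.770 sabins.
ΔA needed = 111.770 − 74.905 = 36.865 sabins.
Net gain per m^2: Δα = 0.74 − 0.01 = 0.73.
Panel area = 36.865 / 0.73 = 50.5 m^2.

50.5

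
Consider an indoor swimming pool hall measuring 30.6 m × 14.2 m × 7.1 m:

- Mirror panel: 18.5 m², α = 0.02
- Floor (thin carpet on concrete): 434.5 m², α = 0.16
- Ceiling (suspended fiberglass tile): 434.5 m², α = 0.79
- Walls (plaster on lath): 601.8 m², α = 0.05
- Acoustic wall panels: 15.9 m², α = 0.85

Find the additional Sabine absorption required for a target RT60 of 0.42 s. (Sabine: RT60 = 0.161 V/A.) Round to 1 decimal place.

Total absorption A₁ = 18.5*0.02 + 434.5*0.16 + 434.5*0.79 + 601.8*0.05 + 15.9*0.85
  = 0.370 + 69.520 + 343.255 + 30.090 + 13.515 = 456.750 m² sabins.
For T = 0.42 s, need A₂ = 0.161·V/T = 0.161·3085.092/0.42 = 1182.619 sabins.
ΔA = A₂ − A₁ = 1182.619 − 456.750 = 725.9 sabins.

725.9 sabins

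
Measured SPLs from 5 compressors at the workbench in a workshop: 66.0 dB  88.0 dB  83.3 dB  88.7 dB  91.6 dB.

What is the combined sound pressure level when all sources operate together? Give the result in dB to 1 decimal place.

94.8 dB

Sum in the linear (power) domain: Σ 10^(Lᵢ/10) = 10^(66.0/10) + 10^(88.0/10) + 10^(83.3/10) + 10^(88.7/10) + 10^(91.6/10) = 3.035e+09.
Combined level = 10 log₁₀(3.035e+09) = 94.8 dB.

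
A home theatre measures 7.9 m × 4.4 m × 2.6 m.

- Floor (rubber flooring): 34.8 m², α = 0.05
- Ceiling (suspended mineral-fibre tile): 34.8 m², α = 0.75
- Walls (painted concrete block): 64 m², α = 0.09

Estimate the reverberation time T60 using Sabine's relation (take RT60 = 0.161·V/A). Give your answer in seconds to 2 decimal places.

Equivalent absorption area: A = 34.8·0.05 + 34.8·0.75 + 64·0.09 = 33.600 m².
V = 7.9·4.4·2.6 = 90.376 m³.
T = 0.161 V/A = 0.161·90.376/33.600 = 0.43 s.

0.43 sec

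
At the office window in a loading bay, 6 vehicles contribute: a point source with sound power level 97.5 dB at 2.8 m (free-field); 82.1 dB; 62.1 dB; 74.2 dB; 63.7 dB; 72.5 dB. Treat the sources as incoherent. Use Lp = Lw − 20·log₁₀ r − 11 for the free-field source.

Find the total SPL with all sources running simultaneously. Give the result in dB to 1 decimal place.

84.3 dB

Source at 2.8 m: Lp = 97.5 − 20·log₁₀(2.8) − 11 = 77.6 dB.
Sum in the linear (power) domain: Σ 10^(Lᵢ/10) = 10^(77.6/10) + 10^(82.1/10) + 10^(62.1/10) + 10^(74.2/10) + 10^(63.7/10) + 10^(72.5/10) = 2.678e+08.
Back to dB: 10·log₁₀ Σ = 84.3 dB.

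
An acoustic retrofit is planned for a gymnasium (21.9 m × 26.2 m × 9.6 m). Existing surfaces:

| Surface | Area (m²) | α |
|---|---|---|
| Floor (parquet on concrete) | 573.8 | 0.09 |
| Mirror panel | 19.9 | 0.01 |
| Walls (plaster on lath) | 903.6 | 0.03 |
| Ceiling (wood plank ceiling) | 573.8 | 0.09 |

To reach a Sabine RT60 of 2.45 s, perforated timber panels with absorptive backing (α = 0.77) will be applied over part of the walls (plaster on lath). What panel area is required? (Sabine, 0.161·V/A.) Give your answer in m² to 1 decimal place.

Equivalent absorption area: A₁ = 573.8·0.09 + 19.9·0.01 + 903.6·0.03 + 573.8·0.09 = 130.591 m².
V = 5508.288 m³. Target absorption A₂ = 0.161 × 5508.288 / 2.45 = 361.973 sabins.
ΔA needed = 361.973 − 130.591 = 231.382 sabins.
Net gain per m²: Δα = 0.77 − 0.03 = 0.74.
Area = ΔA/Δα = 231.382/0.74 = 312.7 m².

312.7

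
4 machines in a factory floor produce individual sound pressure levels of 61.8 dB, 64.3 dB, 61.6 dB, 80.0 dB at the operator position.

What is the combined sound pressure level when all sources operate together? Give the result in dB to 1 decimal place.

Σ 10^(Lᵢ/10) = 1.057e+08.
L_total = 10·log₁₀(1.057e+08) = 80.2 dB.

80.2 dB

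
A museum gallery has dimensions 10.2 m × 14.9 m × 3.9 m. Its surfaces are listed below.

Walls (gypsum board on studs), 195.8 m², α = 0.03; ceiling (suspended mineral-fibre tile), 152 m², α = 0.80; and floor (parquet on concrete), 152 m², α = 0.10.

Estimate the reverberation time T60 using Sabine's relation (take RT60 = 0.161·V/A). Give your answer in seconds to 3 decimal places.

Summing Sᵢαᵢ: 5.874 + 121.600 + 15.200 → A = 142.674 sabins.
Room volume: 592.722 m³.
RT60 = 0.161 · V / A = 0.161 × 592.722 / 142.674 = 0.669 s.

0.669 seconds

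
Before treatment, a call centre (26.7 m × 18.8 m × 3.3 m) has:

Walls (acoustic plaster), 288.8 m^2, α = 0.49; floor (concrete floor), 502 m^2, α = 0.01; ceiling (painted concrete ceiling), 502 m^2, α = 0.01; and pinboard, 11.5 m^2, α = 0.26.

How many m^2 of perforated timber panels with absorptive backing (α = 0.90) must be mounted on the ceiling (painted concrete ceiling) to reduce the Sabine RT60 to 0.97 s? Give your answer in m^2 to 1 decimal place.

135.3

Total absorption A₁ = 288.8·0.49 + 502·0.01 + 502·0.01 + 11.5·0.26
  = 141.512 + 5.020 + 5.020 + 2.990 = 154.542 m^2 sabins.
V = 1656.468 m³. Target absorption A₂ = 0.161 × 1656.468 / 0.97 = 274.940 sabins.
ΔA needed = 274.940 − 154.542 = 120.398 sabins.
Net gain per m^2: Δα = 0.90 − 0.01 = 0.89.
Area = ΔA/Δα = 120.398/0.89 = 135.3 m^2.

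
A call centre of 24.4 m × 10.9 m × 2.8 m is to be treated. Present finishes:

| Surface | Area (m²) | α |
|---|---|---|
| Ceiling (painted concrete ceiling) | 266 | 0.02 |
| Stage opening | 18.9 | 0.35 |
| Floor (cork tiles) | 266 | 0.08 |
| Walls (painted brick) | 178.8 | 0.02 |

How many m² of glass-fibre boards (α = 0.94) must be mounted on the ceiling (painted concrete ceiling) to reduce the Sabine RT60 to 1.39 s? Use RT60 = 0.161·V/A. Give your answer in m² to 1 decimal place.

Summing Sᵢαᵢ: 5.320 + 6.615 + 21.280 + 3.576 → A₁ = 36.791 sabins.
Required A₂ = 0.161·744.688/1.39 = 86.255 sabins.
Absorption to add: 86.255 − 36.791 = 49.464 sabins.
Net gain per m²: Δα = 0.94 − 0.02 = 0.92.
Panel area = 49.464 / 0.92 = 53.8 m².

53.8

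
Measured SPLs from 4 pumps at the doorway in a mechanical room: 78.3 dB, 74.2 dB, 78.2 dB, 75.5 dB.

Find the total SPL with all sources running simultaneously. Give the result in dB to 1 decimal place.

Converting to relative power and adding: 10^(78.3/10) + 10^(74.2/10) + 10^(78.2/10) + 10^(75.5/10) = 1.955e+08.
Combined level = 10 log₁₀(1.955e+08) = 82.9 dB.

82.9 dB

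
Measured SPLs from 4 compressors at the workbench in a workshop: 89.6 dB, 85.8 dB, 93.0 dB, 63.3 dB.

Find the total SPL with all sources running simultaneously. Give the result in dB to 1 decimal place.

95.2 dB

Σ 10^(Lᵢ/10) = 3.29e+09.
Back to dB: 10·log₁₀ Σ = 95.2 dB.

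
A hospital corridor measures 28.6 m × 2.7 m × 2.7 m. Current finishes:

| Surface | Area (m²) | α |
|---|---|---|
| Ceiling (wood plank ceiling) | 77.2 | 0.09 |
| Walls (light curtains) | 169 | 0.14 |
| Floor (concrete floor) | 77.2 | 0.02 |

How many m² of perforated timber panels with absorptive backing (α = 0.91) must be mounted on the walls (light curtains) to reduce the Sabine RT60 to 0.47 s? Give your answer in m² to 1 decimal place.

51.0

Summing Sᵢαᵢ: 6.948 + 23.660 + 1.544 → A₁ = 32.152 sabins.
Required A₂ = 0.161·208.494/0.47 = 71.420 sabins.
Absorption to add: 71.420 − 32.152 = 39.268 sabins.
Each m² of panel replacing the walls (light curtains) adds (0.91 − 0.14) = 0.77 sabins.
Area = ΔA/Δα = 39.268/0.77 = 51.0 m².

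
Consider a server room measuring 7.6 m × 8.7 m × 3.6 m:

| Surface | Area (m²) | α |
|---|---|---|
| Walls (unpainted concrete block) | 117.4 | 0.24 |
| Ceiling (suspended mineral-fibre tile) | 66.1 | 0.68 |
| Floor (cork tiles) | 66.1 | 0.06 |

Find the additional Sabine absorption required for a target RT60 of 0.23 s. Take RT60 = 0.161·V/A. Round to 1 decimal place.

89.5 sabins

Total absorption A₁ = 117.4*0.24 + 66.1*0.68 + 66.1*0.06
  = 28.176 + 44.948 + 3.966 = 77.090 m² sabins.
V = 238.032 m³. Required absorption A₂ = 0.161 × 238.032 / 0.23 = 166.622 sabins.
ΔA = A₂ − A₁ = 166.622 − 77.090 = 89.5 sabins.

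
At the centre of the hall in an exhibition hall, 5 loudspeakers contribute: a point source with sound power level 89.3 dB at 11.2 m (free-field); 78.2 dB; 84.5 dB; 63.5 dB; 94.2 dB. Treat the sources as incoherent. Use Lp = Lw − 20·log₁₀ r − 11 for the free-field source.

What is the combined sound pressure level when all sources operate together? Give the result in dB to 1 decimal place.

Source at 11.2 m: Lp = 89.3 − 20·log₁₀(11.2) − 11 = 57.3 dB.
Converting to relative power and adding: 10^(57.3/10) + 10^(78.2/10) + 10^(84.5/10) + 10^(63.5/10) + 10^(94.2/10) = 2.981e+09.
Combined level = 10 log₁₀(2.981e+09) = 94.7 dB.

94.7 dB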